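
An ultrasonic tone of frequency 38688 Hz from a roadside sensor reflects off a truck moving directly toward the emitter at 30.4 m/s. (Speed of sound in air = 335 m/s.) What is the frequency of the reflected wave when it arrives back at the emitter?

The truck first receives the wave as a moving observer: f₁ = f₀ · (v + u)/v = 38688 × (335 + 30.4)/335 ≈ 42199 Hz.
On reflection it acts as a source moving toward the stationary detector: f₂ = f₁ · v/(v − u) = 42199 × 335/304.6 ≈ 46410 Hz.
Equivalently f₂ = f₀ · (v + u)/(v − u).

46410 Hz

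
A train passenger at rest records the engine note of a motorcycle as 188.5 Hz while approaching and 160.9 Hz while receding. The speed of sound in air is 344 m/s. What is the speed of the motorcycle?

27 m/s

f₁/f₂ = (v + v_s)/(v − v_s), so v_s = v · (f₁ − f₂)/(f₁ + f₂).
v_s = 344 × (188.5 − 160.9)/(188.5 + 160.9) = 344 × 27.6/349.4 ≈ 27 m/s.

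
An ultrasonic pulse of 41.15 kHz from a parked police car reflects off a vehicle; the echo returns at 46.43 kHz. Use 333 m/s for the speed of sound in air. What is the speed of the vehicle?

20.1 m/s

Double Doppler shift off a moving reflector: f₂ = f₀ · (v + u)/(v − u) (u > 0 toward emitter).
Rearranging, u = v · (f₂ − f₀)/(f₂ + f₀) = 333 × 5.28/87.58 ≈ 20.1 m/s.
So the vehicle is moving at 20.1 m/s toward the emitter.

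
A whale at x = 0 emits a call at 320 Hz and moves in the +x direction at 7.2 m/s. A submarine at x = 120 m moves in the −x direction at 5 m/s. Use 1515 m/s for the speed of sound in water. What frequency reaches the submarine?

323 Hz

The observer lies on the +x side, so the source is heading toward the observer and the observer is heading toward the source.
With source approaching and observer approaching, f' = f · (v + v_o)/(v − v_s).
f' = 320 × (1515 + 5)/(1515 − 7.2) = 320 × 1520/1507.8 ≈ 323 Hz.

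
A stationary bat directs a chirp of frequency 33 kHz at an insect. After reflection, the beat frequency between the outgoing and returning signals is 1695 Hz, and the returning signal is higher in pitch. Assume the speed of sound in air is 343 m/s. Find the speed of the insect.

8.6 m/s

Double Doppler shift off a moving reflector: f₂ = f₀ · (v + u)/(v − u) (u > 0 toward emitter).
Returning signal is higher, so f₂ = f₀ + Δf = 33000 + 1695 = 34695 Hz.
Rearranging, u = v · (f₂ − f₀)/(f₂ + f₀) = 343 × 1695/67695 ≈ 8.6 m/s.
So the insect is moving at 8.6 m/s toward the emitter.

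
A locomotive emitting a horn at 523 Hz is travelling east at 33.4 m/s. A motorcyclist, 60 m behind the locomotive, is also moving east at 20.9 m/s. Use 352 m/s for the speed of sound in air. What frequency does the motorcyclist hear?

506 Hz

The motorcyclist is behind, so the locomotive is moving away from it while the motorcyclist is moving toward the locomotive.
General Doppler shift: f' = f · (v + v_o)/(v + v_s).
f' = 523 × (352 + 20.9)/(352 + 33.4) = 523 × 372.9/385.4 ≈ 506 Hz.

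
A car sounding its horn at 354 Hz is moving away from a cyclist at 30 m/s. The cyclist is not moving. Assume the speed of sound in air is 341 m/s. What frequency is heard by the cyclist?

Moving source, stationary observer: f' = f · v/(v + v_s) since the source is receding.
f' = 354 × 341/(341 + 30) = 354 × 341/371 ≈ 325 Hz.

325 Hz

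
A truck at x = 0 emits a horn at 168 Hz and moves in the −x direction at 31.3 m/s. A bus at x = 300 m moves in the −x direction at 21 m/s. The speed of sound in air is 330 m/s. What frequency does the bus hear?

163 Hz

The observer lies on the +x side, so the source is heading away from the observer and the observer is heading toward the source.
General Doppler shift: f' = f · (v + v_o)/(v + v_s).
f' = 168 × (330 + 21)/(330 + 31.3) = 168 × 351/361.3 ≈ 163 Hz.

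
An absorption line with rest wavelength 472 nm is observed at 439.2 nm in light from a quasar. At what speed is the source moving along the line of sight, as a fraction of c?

λ'/λ₀ = 0.9305 < 1 (blueshift), so the source is approaching.
λ'/λ₀ = √((1 − β)/(1 + β)) for an approaching source ⇒ β = (1 − r²)/(1 + r²) with r = λ'/λ₀.
β = (1 − 0.8658)/(1 + 0.8658) ≈ 0.072.

0.072c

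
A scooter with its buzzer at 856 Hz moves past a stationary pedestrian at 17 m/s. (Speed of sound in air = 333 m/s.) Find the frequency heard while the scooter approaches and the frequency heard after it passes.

Approaching: f₁ = f · v/(v − v_s) = 856 × 333/316 ≈ 902 Hz.
Receding: f₂ = f · v/(v + v_s) = 856 × 333/350 ≈ 814 Hz.

902 Hz approaching; 814 Hz receding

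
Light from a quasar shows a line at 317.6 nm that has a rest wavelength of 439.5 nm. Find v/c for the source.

0.314

λ'/λ₀ = 0.7226 < 1 (blueshift), so the source is approaching.
λ'/λ₀ = √((1 − β)/(1 + β)) for an approaching source ⇒ β = (1 − r²)/(1 + r²) with r = λ'/λ₀.
β = (1 − 0.5222)/(1 + 0.5222) ≈ 0.314.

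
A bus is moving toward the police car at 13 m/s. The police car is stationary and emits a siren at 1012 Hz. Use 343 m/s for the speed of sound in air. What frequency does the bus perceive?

Only the observer moves, toward the source, so f' = f · (v + v_o)/v.
f' = 1012 × (343 + 13)/343 = 1012 × 356/343 ≈ 1050 Hz.

1050 Hz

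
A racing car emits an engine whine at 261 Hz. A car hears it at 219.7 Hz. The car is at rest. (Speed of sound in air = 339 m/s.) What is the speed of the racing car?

64 m/s

f' < f, so the racing car is receding.
f' = f · v/(v + v_s) ⇒ v_s = v · |1 − f/f'|.
v_s = 339 × |1 − 261/219.7| = 339 × 0.188 ≈ 64 m/s.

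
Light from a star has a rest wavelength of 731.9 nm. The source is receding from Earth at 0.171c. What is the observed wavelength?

Relativistic Doppler for wavelength: λ' = λ₀ · √((1 + β)/(1 − β)).
λ' = 731.9 × √(1.1710/0.8290) = 731.9 × 1.18851 ≈ 869.9 nm.

869.9 nm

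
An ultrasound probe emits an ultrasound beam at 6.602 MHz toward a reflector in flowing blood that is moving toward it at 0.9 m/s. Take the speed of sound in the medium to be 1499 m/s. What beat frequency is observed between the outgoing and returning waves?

7932 Hz

At the reflector in flowing blood (a moving observer), f₁ = f₀ · (v + u)/v = 6.602 × 1499.9/1499 ≈ 6.60596 MHz.
The reflection then acts as a moving source: f₂ = f₁ · v/(v − u) ≈ 6.60993 MHz.
Beat frequency (with f₀ = 6602000 Hz): |f₂ − f₀| = 2u·f₀/(v − u) = 2 × 0.9 × 6602000/1498.1 ≈ 7932 Hz.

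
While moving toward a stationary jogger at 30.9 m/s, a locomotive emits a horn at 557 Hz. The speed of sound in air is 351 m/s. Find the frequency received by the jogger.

With the source moving toward a stationary observer, f' = f · v/(v − v_s).
f' = 557 × 351/(351 − 30.9) = 557 × 351/320.1 ≈ 611 Hz.

611 Hz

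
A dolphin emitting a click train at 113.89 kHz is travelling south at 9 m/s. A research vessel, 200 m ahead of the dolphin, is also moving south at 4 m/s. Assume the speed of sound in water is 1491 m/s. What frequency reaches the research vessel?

114.3 kHz

The research vessel is ahead, so the dolphin is moving toward it while the research vessel is moving away from the dolphin.
With source approaching and observer receding, f' = f · (v − v_o)/(v − v_s).
f' = 113.89 × (1491 − 4)/(1491 − 9) = 113.89 × 1487/1482 ≈ 114.3 kHz.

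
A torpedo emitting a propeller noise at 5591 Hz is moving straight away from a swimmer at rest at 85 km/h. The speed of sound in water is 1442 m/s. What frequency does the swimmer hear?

5501 Hz

85 km/h = 23.61 m/s.
With the source moving away from a stationary observer, f' = f · v/(v + v_s).
f' = 5591 × 1442/(1442 + 23.61) = 5591 × 1442/1466 ≈ 5501 Hz.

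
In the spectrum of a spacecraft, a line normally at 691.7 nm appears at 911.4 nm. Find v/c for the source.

0.269

λ'/λ₀ = 1.3176 > 1 (redshift), so the source is receding.
λ'/λ₀ = √((1 + β)/(1 − β)) for a receding source ⇒ β = (r² − 1)/(r² + 1) with r = λ'/λ₀.
β = (1.7361 − 1)/(1.7361 + 1) ≈ 0.269.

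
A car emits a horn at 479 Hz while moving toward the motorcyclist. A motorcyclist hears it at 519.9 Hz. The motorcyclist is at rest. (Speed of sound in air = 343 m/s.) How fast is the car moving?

27 m/s

f' = f · v/(v − v_s) ⇒ v_s = v · |1 − f/f'|.
v_s = 343 × |1 − 479/519.9| = 343 × 0.07867 ≈ 27 m/s.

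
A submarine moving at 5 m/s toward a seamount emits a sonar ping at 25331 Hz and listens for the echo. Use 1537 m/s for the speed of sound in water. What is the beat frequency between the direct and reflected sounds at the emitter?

The seamount receives the sound from a moving source: f₁ = f₀ · v/(v − v_e) = 25331 × 1537/1532 ≈ 25413.7 Hz.
On the return leg the submarine is a moving observer: f₂ = f₁ · (v + v_e)/v = 25413.7 × 1542/1537 ≈ 25496.3 Hz.
Equivalently f₂ = f₀ · (v + v_e)/(v − v_e).
Beat against the emitted tone: |f₂ − f₀| = 2v_e·f₀/(v − v_e) = 2 × 5 × 25331/1532 ≈ 165 Hz.

165 Hz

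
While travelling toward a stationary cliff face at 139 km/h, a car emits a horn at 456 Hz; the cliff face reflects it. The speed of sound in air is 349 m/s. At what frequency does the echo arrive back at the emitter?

569 Hz

139 km/h = 38.61 m/s.
The cliff face receives the sound from a moving source: f₁ = f₀ · v/(v − v_e) = 456 × 349/310.39 ≈ 513 Hz.
On the return leg the car is a moving observer: f₂ = f₁ · (v + v_e)/v = 513 × 387.61/349 ≈ 569 Hz.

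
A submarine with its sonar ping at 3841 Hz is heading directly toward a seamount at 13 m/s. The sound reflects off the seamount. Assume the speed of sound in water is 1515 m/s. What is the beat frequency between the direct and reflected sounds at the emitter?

The seamount receives the sound from a moving source: f₁ = f₀ · v/(v − v_e) = 3841 × 1515/1502 ≈ 3874.2 Hz.
On the return leg the submarine is a moving observer: f₂ = f₁ · (v + v_e)/v = 3874.2 × 1528/1515 ≈ 3907.5 Hz.
Beat against the emitted tone: |f₂ − f₀| = 2v_e·f₀/(v − v_e) = 2 × 13 × 3841/1502 ≈ 66 Hz.

66 Hz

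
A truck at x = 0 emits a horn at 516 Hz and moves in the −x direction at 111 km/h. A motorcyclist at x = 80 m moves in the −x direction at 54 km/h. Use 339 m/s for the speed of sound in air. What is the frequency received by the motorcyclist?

111 km/h = 30.83 m/s; 54 km/h = 15 m/s.
The observer lies on the +x side, so the source is heading away from the observer and the observer is heading toward the source.
With source receding and observer approaching, f' = f · (v + v_o)/(v + v_s).
f' = 516 × (339 + 15)/(339 + 30.83) = 516 × 354/369.83 ≈ 494 Hz.

494 Hz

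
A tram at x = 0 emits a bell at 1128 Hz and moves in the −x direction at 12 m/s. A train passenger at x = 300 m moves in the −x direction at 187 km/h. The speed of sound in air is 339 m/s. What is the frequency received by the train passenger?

1256 Hz

187 km/h = 51.94 m/s.
The observer lies on the +x side, so the source is heading away from the observer and the observer is heading toward the source.
General Doppler shift: f' = f · (v + v_o)/(v + v_s).
f' = 1128 × (339 + 51.94)/(339 + 12) = 1128 × 390.94/351 ≈ 1256 Hz.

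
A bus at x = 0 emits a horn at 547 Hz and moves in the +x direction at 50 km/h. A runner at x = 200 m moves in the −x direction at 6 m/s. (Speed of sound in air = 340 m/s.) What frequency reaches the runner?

580 Hz

50 km/h = 13.89 m/s.
The observer lies on the +x side, so the source is heading toward the observer and the observer is heading toward the source.
Both move, so f' = f · (v + v_o)/(v − v_s).
f' = 547 × (340 + 6)/(340 − 13.89) = 547 × 346/326.11 ≈ 580 Hz.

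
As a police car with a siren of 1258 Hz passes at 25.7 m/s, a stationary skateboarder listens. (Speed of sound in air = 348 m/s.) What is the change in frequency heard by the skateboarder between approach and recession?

187 Hz

Approaching: f₁ = f · v/(v − v_s) = 1258 × 348/322.3 ≈ 1358 Hz.
Receding: f₂ = f · v/(v + v_s) = 1258 × 348/373.7 ≈ 1171 Hz.
Drop: f₁ − f₂ = 2f·v·v_s/(v² − v_s²) = 2 × 1258 × 348 × 25.7/(348² − 25.7²) ≈ 187 Hz.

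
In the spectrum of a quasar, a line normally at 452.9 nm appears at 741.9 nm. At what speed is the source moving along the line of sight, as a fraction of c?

0.457c

λ'/λ₀ = 1.6381 > 1 (redshift), so the source is receding.
λ'/λ₀ = √((1 + β)/(1 − β)) for a receding source ⇒ β = (r² − 1)/(r² + 1) with r = λ'/λ₀.
β = (2.6834 − 1)/(2.6834 + 1) ≈ 0.457.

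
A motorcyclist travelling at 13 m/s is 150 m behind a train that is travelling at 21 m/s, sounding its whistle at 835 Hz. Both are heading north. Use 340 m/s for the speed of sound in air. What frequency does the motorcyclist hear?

816 Hz

The motorcyclist is behind, so the train is moving away from it while the motorcyclist is moving toward the train.
General Doppler shift: f' = f · (v + v_o)/(v + v_s).
f' = 835 × (340 + 13)/(340 + 21) = 835 × 353/361 ≈ 816 Hz.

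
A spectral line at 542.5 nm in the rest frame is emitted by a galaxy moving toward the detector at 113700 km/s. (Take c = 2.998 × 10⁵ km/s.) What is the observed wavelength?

363.9 nm

β = v/c = 113700/299800 = 0.3793.
Relativistic Doppler for wavelength: λ' = λ₀ · √((1 − β)/(1 + β)).
λ' = 542.5 × √(0.6207/1.3793) = 542.5 × 0.67087 ≈ 363.9 nm.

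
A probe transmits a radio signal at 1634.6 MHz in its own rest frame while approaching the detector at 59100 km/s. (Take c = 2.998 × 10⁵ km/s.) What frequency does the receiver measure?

1996.0 MHz

β = v/c = 59100/299800 = 0.1971.
Relativistic Doppler for frequency: f' = f₀ · √((1 + β)/(1 − β)).
f' = 1634.6 × √(1.1971/0.8029) = 1634.6 × 1.22109 ≈ 1996.0 MHz.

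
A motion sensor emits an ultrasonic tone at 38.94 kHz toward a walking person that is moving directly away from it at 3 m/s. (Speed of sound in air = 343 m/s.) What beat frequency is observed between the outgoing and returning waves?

675 Hz

At the walking person (a moving observer), f₁ = f₀ · (v − u)/v = 38.94 × 340/343 ≈ 38.599 kHz.
The reflection then acts as a moving source: f₂ = f₁ · v/(v + u) ≈ 38.265 kHz.
Equivalently f₂ = f₀ · (v − u)/(v + u).
Beat frequency (with f₀ = 38940 Hz): |f₂ − f₀| = 2u·f₀/(v + u) = 2 × 3 × 38940/346 ≈ 675 Hz.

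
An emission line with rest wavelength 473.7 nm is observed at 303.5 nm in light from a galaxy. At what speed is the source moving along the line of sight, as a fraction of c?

λ'/λ₀ = 0.6407 < 1 (blueshift), so the source is approaching.
λ'/λ₀ = √((1 − β)/(1 + β)) for an approaching source ⇒ β = (1 − r²)/(1 + r²) with r = λ'/λ₀.
β = (1 − 0.4105)/(1 + 0.4105) ≈ 0.418.

0.418c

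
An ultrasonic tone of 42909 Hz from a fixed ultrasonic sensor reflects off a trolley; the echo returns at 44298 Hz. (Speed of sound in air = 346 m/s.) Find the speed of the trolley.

Double Doppler shift off a moving reflector: f₂ = f₀ · (v + u)/(v − u) (u > 0 toward emitter).
Rearranging, u = v · (f₂ − f₀)/(f₂ + f₀) = 346 × 1389/87207 ≈ 5.5 m/s.
So the trolley is moving at 5.5 m/s toward the emitter.

5.5 m/s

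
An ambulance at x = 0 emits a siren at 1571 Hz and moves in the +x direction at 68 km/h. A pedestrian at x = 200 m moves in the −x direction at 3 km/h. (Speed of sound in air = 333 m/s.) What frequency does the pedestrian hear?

68 km/h = 18.89 m/s; 3 km/h = 0.8333 m/s.
The observer lies on the +x side, so the source is heading toward the observer and the observer is heading toward the source.
General Doppler shift: f' = f · (v + v_o)/(v − v_s).
f' = 1571 × (333 + 0.8333)/(333 − 18.89) = 1571 × 333.83/314.11 ≈ 1670 Hz.

1670 Hz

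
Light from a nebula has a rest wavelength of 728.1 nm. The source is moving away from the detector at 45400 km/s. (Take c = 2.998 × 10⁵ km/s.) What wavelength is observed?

β = v/c = 45400/299800 = 0.1514.
Relativistic Doppler for wavelength: λ' = λ₀ · √((1 + β)/(1 − β)).
λ' = 728.1 × √(1.1514/0.8486) = 728.1 × 1.16487 ≈ 848.1 nm.

848.1 nm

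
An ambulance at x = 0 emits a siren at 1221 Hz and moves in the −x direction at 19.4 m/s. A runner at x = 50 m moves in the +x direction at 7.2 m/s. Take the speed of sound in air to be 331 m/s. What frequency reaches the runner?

1128 Hz

The observer lies on the +x side, so the source is heading away from the observer and the observer is heading away from the source.
With source receding and observer receding, f' = f · (v − v_o)/(v + v_s).
f' = 1221 × (331 − 7.2)/(331 + 19.4) = 1221 × 323.8/350.4 ≈ 1128 Hz.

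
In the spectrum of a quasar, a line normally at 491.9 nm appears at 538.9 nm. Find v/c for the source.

λ'/λ₀ = 1.0955 > 1 (redshift), so the source is receding.
λ'/λ₀ = √((1 + β)/(1 − β)) for a receding source ⇒ β = (r² − 1)/(r² + 1) with r = λ'/λ₀.
β = (1.2002 − 1)/(1.2002 + 1) ≈ 0.091.

0.091c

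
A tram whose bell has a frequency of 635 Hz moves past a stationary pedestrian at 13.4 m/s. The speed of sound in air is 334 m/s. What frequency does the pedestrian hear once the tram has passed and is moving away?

611 Hz

Receding: f₂ = f · v/(v + v_s) = 635 × 334/347.4 ≈ 611 Hz.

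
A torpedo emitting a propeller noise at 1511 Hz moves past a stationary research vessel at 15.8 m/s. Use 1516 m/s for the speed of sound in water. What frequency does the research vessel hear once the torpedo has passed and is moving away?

Receding: f₂ = f · v/(v + v_s) = 1511 × 1516/1531.8 ≈ 1495 Hz.

1495 Hz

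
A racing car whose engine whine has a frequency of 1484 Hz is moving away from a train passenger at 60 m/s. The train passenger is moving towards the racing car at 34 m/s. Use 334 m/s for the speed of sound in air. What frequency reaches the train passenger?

With source receding and observer approaching, f' = f · (v + v_o)/(v + v_s).
f' = 1484 × (334 + 34)/(334 + 60) = 1484 × 368/394 ≈ 1386 Hz.

1386 Hz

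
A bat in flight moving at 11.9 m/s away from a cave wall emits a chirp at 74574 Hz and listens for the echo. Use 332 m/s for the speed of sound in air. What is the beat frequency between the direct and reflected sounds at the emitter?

The cave wall receives the sound from a moving source: f₁ = f₀ · v/(v + v_e) = 74574 × 332/343.9 ≈ 71994 Hz.
On the return leg the bat in flight is a moving observer: f₂ = f₁ · (v − v_e)/v = 71994 × 320.1/332 ≈ 69413 Hz.
Equivalently f₂ = f₀ · (v − v_e)/(v + v_e).
Beat against the emitted tone: |f₂ − f₀| = 2v_e·f₀/(v + v_e) = 2 × 11.9 × 74574/343.9 ≈ 5161 Hz.

5161 Hz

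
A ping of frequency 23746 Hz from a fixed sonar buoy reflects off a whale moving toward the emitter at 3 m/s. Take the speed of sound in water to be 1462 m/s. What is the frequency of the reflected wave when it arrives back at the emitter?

23844 Hz

At the whale (a moving observer), f₁ = f₀ · (v + u)/v = 23746 × 1465/1462 ≈ 23795 Hz.
On reflection it acts as a source moving toward the stationary detector: f₂ = f₁ · v/(v − u) = 23795 × 1462/1459 ≈ 23844 Hz.
Equivalently f₂ = f₀ · (v + u)/(v − u).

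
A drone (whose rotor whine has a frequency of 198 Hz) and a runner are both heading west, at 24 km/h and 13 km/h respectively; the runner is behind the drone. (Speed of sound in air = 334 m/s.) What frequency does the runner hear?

196 Hz

24 km/h = 6.667 m/s; 13 km/h = 3.611 m/s.
The runner is behind, so the drone is moving away from it while the runner is moving toward the drone.
General Doppler shift: f' = f · (v + v_o)/(v + v_s).
f' = 198 × (334 + 3.611)/(334 + 6.667) = 198 × 337.61/340.67 ≈ 196 Hz.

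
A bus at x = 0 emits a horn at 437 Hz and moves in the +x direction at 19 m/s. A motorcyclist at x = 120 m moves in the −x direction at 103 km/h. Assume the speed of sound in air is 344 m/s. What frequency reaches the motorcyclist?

103 km/h = 28.61 m/s.
The observer lies on the +x side, so the source is heading toward the observer and the observer is heading toward the source.
General Doppler shift: f' = f · (v + v_o)/(v − v_s).
f' = 437 × (344 + 28.61)/(344 − 19) = 437 × 372.61/325 ≈ 501 Hz.

501 Hz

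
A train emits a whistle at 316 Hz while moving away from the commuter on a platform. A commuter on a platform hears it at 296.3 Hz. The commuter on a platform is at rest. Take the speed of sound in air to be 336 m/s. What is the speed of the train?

f' = f · v/(v + v_s) ⇒ v_s = v · |1 − f/f'|.
v_s = 336 × |1 − 316/296.3| = 336 × 0.06649 ≈ 22.3 m/s.

22.3 m/s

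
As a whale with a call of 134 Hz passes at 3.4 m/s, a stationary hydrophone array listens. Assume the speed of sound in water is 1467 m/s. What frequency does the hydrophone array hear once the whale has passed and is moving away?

134 Hz

Receding: f₂ = f · v/(v + v_s) = 134 × 1467/1470.4 ≈ 134 Hz.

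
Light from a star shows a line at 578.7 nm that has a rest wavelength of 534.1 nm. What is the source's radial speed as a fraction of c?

λ'/λ₀ = 1.0835 > 1 (redshift), so the source is receding.
λ'/λ₀ = √((1 + β)/(1 − β)) for a receding source ⇒ β = (r² − 1)/(r² + 1) with r = λ'/λ₀.
β = (1.1740 − 1)/(1.1740 + 1) ≈ 0.080.

0.080c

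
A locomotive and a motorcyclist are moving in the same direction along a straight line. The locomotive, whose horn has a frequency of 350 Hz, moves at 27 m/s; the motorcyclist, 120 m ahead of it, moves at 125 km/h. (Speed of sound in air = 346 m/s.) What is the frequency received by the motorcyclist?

125 km/h = 34.72 m/s.
The motorcyclist is ahead, so the locomotive is moving toward it while the motorcyclist is moving away from the locomotive.
General Doppler shift: f' = f · (v − v_o)/(v − v_s).
f' = 350 × (346 − 34.72)/(346 − 27) = 350 × 311.28/319 ≈ 342 Hz.

342 Hz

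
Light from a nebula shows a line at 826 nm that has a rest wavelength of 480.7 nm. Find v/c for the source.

λ'/λ₀ = 1.7183 > 1 (redshift), so the source is receding.
λ'/λ₀ = √((1 + β)/(1 − β)) for a receding source ⇒ β = (r² − 1)/(r² + 1) with r = λ'/λ₀.
β = (2.9526 − 1)/(2.9526 + 1) ≈ 0.494.

0.494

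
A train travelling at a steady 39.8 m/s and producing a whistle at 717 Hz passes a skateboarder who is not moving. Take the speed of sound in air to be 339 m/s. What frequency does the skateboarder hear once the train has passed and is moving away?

Receding: f₂ = f · v/(v + v_s) = 717 × 339/378.8 ≈ 642 Hz.

642 Hz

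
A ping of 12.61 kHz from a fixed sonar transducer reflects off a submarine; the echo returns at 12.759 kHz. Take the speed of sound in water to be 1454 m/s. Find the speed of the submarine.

8.5 m/s

Double Doppler shift off a moving reflector: f₂ = f₀ · (v + u)/(v − u) (u > 0 toward emitter).
Rearranging, u = v · (f₂ − f₀)/(f₂ + f₀) = 1454 × 0.149/25.369 ≈ 8.5 m/s.
So the submarine is moving at 8.5 m/s toward the emitter.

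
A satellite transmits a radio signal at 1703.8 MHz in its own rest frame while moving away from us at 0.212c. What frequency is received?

1373.8 MHz

Relativistic Doppler for frequency: f' = f₀ · √((1 − β)/(1 + β)).
f' = 1703.8 × √(0.7880/1.2120) = 1703.8 × 0.80633 ≈ 1373.8 MHz.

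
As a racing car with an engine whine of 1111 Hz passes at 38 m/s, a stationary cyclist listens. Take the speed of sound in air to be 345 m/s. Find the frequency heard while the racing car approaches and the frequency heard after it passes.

1249 Hz approaching; 1001 Hz receding

Approaching: f₁ = f · v/(v − v_s) = 1111 × 345/307 ≈ 1249 Hz.
Receding: f₂ = f · v/(v + v_s) = 1111 × 345/383 ≈ 1001 Hz.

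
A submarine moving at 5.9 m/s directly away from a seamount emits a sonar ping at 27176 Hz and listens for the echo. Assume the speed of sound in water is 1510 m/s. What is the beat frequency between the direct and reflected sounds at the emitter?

The seamount receives the sound from a moving source: f₁ = f₀ · v/(v + v_e) = 27176 × 1510/1515.9 ≈ 27070 Hz.
On the return leg the submarine is a moving observer: f₂ = f₁ · (v − v_e)/v = 27070 × 1504.1/1510 ≈ 26964 Hz.
Beat against the emitted tone: |f₂ − f₀| = 2v_e·f₀/(v + v_e) = 2 × 5.9 × 27176/1515.9 ≈ 212 Hz.

212 Hz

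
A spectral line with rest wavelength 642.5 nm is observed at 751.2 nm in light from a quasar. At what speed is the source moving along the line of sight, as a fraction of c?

0.155c

λ'/λ₀ = 1.1692 > 1 (redshift), so the source is receding.
λ'/λ₀ = √((1 + β)/(1 − β)) for a receding source ⇒ β = (r² − 1)/(r² + 1) with r = λ'/λ₀.
β = (1.3670 − 1)/(1.3670 + 1) ≈ 0.155.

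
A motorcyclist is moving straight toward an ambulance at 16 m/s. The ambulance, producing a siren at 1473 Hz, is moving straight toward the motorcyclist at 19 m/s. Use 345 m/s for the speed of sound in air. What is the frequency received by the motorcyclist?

1631 Hz

General Doppler shift: f' = f · (v + v_o)/(v − v_s).
f' = 1473 × (345 + 16)/(345 − 19) = 1473 × 361/326 ≈ 1631 Hz.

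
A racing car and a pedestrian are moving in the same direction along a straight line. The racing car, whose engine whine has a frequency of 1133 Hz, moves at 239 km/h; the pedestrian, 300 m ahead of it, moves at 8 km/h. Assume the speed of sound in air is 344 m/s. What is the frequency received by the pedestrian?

239 km/h = 66.39 m/s; 8 km/h = 2.222 m/s.
The pedestrian is ahead, so the racing car is moving toward it while the pedestrian is moving away from the racing car.
With source approaching and observer receding, f' = f · (v − v_o)/(v − v_s).
f' = 1133 × (344 − 2.222)/(344 − 66.39) = 1133 × 341.78/277.61 ≈ 1395 Hz.

1395 Hz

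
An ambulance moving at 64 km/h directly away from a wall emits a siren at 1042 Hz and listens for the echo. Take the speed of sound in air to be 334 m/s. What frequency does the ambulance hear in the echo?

937 Hz

64 km/h = 17.78 m/s.
The wall receives the sound from a moving source: f₁ = f₀ · v/(v + v_e) = 1042 × 334/351.78 ≈ 989 Hz.
On the return leg the ambulance is a moving observer: f₂ = f₁ · (v − v_e)/v = 989 × 316.22/334 ≈ 937 Hz.
Equivalently f₂ = f₀ · (v − v_e)/(v + v_e).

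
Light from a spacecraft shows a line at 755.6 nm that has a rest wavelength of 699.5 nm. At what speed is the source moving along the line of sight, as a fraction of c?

0.077c

λ'/λ₀ = 1.0802 > 1 (redshift), so the source is receding.
λ'/λ₀ = √((1 + β)/(1 − β)) for a receding source ⇒ β = (r² − 1)/(r² + 1) with r = λ'/λ₀.
β = (1.1668 − 1)/(1.1668 + 1) ≈ 0.077.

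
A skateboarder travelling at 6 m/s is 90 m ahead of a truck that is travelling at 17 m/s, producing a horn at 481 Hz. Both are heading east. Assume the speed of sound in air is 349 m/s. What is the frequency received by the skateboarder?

497 Hz

The skateboarder is ahead, so the truck is moving toward it while the skateboarder is moving away from the truck.
General Doppler shift: f' = f · (v − v_o)/(v − v_s).
f' = 481 × (349 − 6)/(349 − 17) = 481 × 343/332 ≈ 497 Hz.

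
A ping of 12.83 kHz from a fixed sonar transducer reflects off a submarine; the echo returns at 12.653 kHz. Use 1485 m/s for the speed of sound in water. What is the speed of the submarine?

10.3 m/s

Double Doppler shift off a moving reflector: f₂ = f₀ · (v + u)/(v − u) (u > 0 toward emitter).
Rearranging, u = v · (f₂ − f₀)/(f₂ + f₀) = 1485 × -0.177/25.483 ≈ -10.3 m/s.
So the submarine is moving at 10.3 m/s away from the emitter.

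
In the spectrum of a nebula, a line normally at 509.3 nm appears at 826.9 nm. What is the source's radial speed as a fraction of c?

λ'/λ₀ = 1.6236 > 1 (redshift), so the source is receding.
λ'/λ₀ = √((1 + β)/(1 − β)) for a receding source ⇒ β = (r² − 1)/(r² + 1) with r = λ'/λ₀.
β = (2.6361 − 1)/(2.6361 + 1) ≈ 0.450.

0.450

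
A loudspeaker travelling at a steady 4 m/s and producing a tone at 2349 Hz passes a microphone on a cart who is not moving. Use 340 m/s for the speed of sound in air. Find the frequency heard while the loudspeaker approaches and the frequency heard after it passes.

Approaching: f₁ = f · v/(v − v_s) = 2349 × 340/336 ≈ 2377 Hz.
Receding: f₂ = f · v/(v + v_s) = 2349 × 340/344 ≈ 2322 Hz.

2377 Hz approaching; 2322 Hz receding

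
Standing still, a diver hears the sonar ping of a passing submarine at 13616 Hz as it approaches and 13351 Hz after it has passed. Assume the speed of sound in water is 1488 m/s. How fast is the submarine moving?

f₁/f₂ = (v + v_s)/(v − v_s), so v_s = v · (f₁ − f₂)/(f₁ + f₂).
v_s = 1488 × (13616 − 13351)/(13616 + 13351) = 1488 × 265/26967 ≈ 14.6 m/s.

14.6 m/s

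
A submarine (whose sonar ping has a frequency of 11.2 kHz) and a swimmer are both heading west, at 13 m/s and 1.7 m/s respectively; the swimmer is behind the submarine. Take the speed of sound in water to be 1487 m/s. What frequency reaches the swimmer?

The swimmer is behind, so the submarine is moving away from it while the swimmer is moving toward the submarine.
General Doppler shift: f' = f · (v + v_o)/(v + v_s).
f' = 11.2 × (1487 + 1.7)/(1487 + 13) = 11.2 × 1488.7/1500 ≈ 11.12 kHz.

11.12 kHz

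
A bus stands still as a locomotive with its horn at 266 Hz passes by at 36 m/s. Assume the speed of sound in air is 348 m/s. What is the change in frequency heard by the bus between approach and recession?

55.6 Hz

Approaching: f₁ = f · v/(v − v_s) = 266 × 348/312 ≈ 296.7 Hz.
Receding: f₂ = f · v/(v + v_s) = 266 × 348/384 ≈ 241.1 Hz.
Drop: f₁ − f₂ = 2f·v·v_s/(v² − v_s²) = 2 × 266 × 348 × 36/(348² − 36²) ≈ 55.6 Hz.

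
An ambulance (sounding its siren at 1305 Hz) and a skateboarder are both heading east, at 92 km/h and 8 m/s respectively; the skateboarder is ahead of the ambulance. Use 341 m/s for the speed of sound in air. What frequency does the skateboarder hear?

1378 Hz

92 km/h = 25.56 m/s.
The skateboarder is ahead, so the ambulance is moving toward it while the skateboarder is moving away from the ambulance.
General Doppler shift: f' = f · (v − v_o)/(v − v_s).
f' = 1305 × (341 − 8)/(341 − 25.56) = 1305 × 333/315.44 ≈ 1378 Hz.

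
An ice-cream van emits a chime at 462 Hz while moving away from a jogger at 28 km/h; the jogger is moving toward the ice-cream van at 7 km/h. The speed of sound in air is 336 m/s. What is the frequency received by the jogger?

28 km/h = 7.778 m/s; 7 km/h = 1.944 m/s.
With source receding and observer approaching, f' = f · (v + v_o)/(v + v_s).
f' = 462 × (336 + 1.944)/(336 + 7.778) = 462 × 337.94/343.78 ≈ 454 Hz.

454 Hz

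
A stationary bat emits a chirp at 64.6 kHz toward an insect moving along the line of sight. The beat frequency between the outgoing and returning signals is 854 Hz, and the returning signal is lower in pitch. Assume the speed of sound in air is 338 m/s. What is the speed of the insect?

2.25 m/s

Double Doppler shift off a moving reflector: f₂ = f₀ · (v + u)/(v − u) (u > 0 toward emitter).
Returning signal is lower, so f₂ = f₀ − Δf = 64600 − 854 = 63746 Hz.
Rearranging, u = v · (f₂ − f₀)/(f₂ + f₀) = 338 × -854/128346 ≈ -2.25 m/s.
So the insect is moving at 2.25 m/s away from the emitter.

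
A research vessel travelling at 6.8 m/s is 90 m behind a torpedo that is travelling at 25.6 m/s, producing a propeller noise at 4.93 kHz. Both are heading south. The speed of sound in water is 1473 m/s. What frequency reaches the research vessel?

4.87 kHz

The research vessel is behind, so the torpedo is moving away from it while the research vessel is moving toward the torpedo.
With source receding and observer approaching, f' = f · (v + v_o)/(v + v_s).
f' = 4.93 × (1473 + 6.8)/(1473 + 25.6) = 4.93 × 1479.8/1498.6 ≈ 4.87 kHz.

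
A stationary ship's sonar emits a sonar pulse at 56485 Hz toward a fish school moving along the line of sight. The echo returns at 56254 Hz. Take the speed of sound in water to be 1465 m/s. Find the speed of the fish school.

3.0 m/s

Double Doppler shift off a moving reflector: f₂ = f₀ · (v + u)/(v − u) (u > 0 toward emitter).
Rearranging, u = v · (f₂ − f₀)/(f₂ + f₀) = 1465 × -231/112739 ≈ -3.0 m/s.
So the fish school is moving at 3.0 m/s away from the emitter.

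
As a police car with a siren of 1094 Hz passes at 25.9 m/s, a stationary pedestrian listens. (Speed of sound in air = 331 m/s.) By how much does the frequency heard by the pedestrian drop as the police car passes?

172 Hz

Approaching: f₁ = f · v/(v − v_s) = 1094 × 331/305.1 ≈ 1187 Hz.
Receding: f₂ = f · v/(v + v_s) = 1094 × 331/356.9 ≈ 1015 Hz.
Drop: f₁ − f₂ = 2f·v·v_s/(v² − v_s²) = 2 × 1094 × 331 × 25.9/(331² − 25.9²) ≈ 172 Hz.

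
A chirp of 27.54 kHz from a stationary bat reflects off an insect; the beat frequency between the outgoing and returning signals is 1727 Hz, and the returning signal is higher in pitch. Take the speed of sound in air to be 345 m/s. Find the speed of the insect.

10.5 m/s

Double Doppler shift off a moving reflector: f₂ = f₀ · (v + u)/(v − u) (u > 0 toward emitter).
Returning signal is higher, so f₂ = f₀ + Δf = 27540 + 1727 = 29267 Hz.
Rearranging, u = v · (f₂ − f₀)/(f₂ + f₀) = 345 × 1727/56807 ≈ 10.5 m/s.
So the insect is moving at 10.5 m/s toward the emitter.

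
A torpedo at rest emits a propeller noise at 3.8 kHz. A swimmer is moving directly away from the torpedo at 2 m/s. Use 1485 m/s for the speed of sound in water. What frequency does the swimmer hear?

Moving observer, stationary source: f' = f · (v − v_o)/v.
f' = 3.8 × (1485 − 2)/1485 = 3.8 × 1483/1485 ≈ 3.79 kHz.

3.79 kHz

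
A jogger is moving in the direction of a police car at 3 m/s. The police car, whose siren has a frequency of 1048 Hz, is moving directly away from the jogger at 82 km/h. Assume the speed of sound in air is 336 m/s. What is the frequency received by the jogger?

990 Hz

82 km/h = 22.78 m/s.
Both move, so f' = f · (v + v_o)/(v + v_s).
f' = 1048 × (336 + 3)/(336 + 22.78) = 1048 × 339/358.78 ≈ 990 Hz.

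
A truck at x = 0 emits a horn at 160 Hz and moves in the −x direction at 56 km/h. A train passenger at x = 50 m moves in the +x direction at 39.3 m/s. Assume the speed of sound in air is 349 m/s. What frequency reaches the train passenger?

136 Hz

56 km/h = 15.56 m/s.
The observer lies on the +x side, so the source is heading away from the observer and the observer is heading away from the source.
General Doppler shift: f' = f · (v − v_o)/(v + v_s).
f' = 160 × (349 − 39.3)/(349 + 15.56) = 160 × 309.7/364.56 ≈ 136 Hz.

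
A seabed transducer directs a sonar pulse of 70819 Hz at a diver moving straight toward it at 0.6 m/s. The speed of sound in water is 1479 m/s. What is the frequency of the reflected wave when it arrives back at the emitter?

70876 Hz

The diver first receives the wave as a moving observer: f₁ = f₀ · (v + u)/v = 70819 × (1479 + 0.6)/1479 ≈ 70848 Hz.
On reflection it acts as a source moving toward the stationary detector: f₂ = f₁ · v/(v − u) = 70848 × 1479/1478.4 ≈ 70876 Hz.
Equivalently f₂ = f₀ · (v + u)/(v − u).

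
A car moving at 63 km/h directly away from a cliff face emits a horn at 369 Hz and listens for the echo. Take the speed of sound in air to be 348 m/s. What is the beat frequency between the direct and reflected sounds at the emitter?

63 km/h = 17.5 m/s.
The cliff face receives the sound from a moving source: f₁ = f₀ · v/(v + v_e) = 369 × 348/365.5 ≈ 351.3 Hz.
On the return leg the car is a moving observer: f₂ = f₁ · (v − v_e)/v = 351.3 × 330.5/348 ≈ 333.7 Hz.
Beat against the emitted tone: |f₂ − f₀| = 2v_e·f₀/(v + v_e) = 2 × 17.5 × 369/365.5 ≈ 35.3 Hz.

35.3 Hz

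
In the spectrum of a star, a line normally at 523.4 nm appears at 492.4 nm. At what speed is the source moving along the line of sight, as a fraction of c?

λ'/λ₀ = 0.9408 < 1 (blueshift), so the source is approaching.
λ'/λ₀ = √((1 − β)/(1 + β)) for an approaching source ⇒ β = (1 − r²)/(1 + r²) with r = λ'/λ₀.
β = (1 − 0.8851)/(1 + 0.8851) ≈ 0.061.

0.061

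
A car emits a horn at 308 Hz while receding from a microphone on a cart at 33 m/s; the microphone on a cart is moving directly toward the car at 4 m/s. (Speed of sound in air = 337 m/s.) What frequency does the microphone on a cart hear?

Both move, so f' = f · (v + v_o)/(v + v_s).
f' = 308 × (337 + 4)/(337 + 33) = 308 × 341/370 ≈ 284 Hz.

284 Hz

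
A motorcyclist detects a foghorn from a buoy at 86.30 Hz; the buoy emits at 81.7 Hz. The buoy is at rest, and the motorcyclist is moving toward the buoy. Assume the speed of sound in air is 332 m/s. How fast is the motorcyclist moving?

18.7 m/s

f' = f · (v + v_o)/v ⇒ v_o = v · |f'/f − 1|.
v_o = 332 × |86.30/81.7 − 1| = 332 × 0.0563 ≈ 18.7 m/s.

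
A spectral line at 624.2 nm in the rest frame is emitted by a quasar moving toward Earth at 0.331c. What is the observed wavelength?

442.5 nm

Relativistic Doppler for wavelength: λ' = λ₀ · √((1 − β)/(1 + β)).
λ' = 624.2 × √(0.6690/1.3310) = 624.2 × 0.70896 ≈ 442.5 nm.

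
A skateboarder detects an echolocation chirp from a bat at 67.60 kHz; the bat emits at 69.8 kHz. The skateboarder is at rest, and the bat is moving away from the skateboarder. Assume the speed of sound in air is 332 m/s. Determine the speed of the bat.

10.8 m/s

f' = f · v/(v + v_s) ⇒ v_s = v · |1 − f/f'|.
v_s = 332 × |1 − 69.8/67.60| = 332 × 0.03254 ≈ 10.8 m/s.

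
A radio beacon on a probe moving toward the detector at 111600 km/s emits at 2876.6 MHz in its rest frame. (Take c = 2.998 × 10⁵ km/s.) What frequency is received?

β = v/c = 111600/299800 = 0.3722.
Relativistic Doppler for frequency: f' = f₀ · √((1 + β)/(1 − β)).
f' = 2876.6 × √(1.3722/0.6278) = 2876.6 × 1.47850 ≈ 4253.1 MHz.

4253.1 MHz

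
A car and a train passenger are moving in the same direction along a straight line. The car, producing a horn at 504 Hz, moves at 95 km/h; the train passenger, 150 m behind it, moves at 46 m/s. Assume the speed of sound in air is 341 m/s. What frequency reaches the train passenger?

531 Hz

95 km/h = 26.39 m/s.
The train passenger is behind, so the car is moving away from it while the train passenger is moving toward the car.
With source receding and observer approaching, f' = f · (v + v_o)/(v + v_s).
f' = 504 × (341 + 46)/(341 + 26.39) = 504 × 387/367.39 ≈ 531 Hz.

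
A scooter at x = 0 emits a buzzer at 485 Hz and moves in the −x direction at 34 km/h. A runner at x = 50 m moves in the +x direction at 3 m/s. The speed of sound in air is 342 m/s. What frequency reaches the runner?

468 Hz

34 km/h = 9.444 m/s.
The observer lies on the +x side, so the source is heading away from the observer and the observer is heading away from the source.
Both move, so f' = f · (v − v_o)/(v + v_s).
f' = 485 × (342 − 3)/(342 + 9.444) = 485 × 339/351.44 ≈ 468 Hz.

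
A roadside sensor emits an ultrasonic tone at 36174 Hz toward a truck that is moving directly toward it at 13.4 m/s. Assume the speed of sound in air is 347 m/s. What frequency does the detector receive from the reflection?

39080 Hz

At the truck (a moving observer), f₁ = f₀ · (v + u)/v = 36174 × 360.4/347 ≈ 37571 Hz.
On reflection it acts as a source moving toward the stationary detector: f₂ = f₁ · v/(v − u) = 37571 × 347/333.6 ≈ 39080 Hz.
Equivalently f₂ = f₀ · (v + u)/(v − u).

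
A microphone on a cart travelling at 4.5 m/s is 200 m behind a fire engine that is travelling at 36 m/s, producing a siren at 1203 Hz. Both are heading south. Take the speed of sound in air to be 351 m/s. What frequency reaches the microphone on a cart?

1105 Hz

The microphone on a cart is behind, so the fire engine is moving away from it while the microphone on a cart is moving toward the fire engine.
Both move, so f' = f · (v + v_o)/(v + v_s).
f' = 1203 × (351 + 4.5)/(351 + 36) = 1203 × 355.5/387 ≈ 1105 Hz.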